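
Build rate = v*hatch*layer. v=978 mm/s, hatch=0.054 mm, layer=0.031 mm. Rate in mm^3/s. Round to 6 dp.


Rate = 978 * 0.054 * 0.031 = 1.637172 mm^3/s


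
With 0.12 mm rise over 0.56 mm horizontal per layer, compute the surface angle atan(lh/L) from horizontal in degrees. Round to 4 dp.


angle = atan(0.12/0.56) = 12.0948 degrees


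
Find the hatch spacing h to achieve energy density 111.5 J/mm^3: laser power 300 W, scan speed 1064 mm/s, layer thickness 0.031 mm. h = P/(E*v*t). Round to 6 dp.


h = 300 / (111.5*1064*0.031) = 0.081572 mm


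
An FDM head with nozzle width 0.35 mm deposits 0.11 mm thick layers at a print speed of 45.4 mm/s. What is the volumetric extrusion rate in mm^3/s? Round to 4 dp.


Rate = 0.35 * 0.11 * 45.4 = 1.7479 mm^3/s


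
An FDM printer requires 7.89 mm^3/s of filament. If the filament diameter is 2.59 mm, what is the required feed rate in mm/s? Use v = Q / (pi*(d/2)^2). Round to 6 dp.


A = pi*(2.59/2)^2 = 5.268529
v = 7.89 / 5.268529 = 1.497572 mm/s


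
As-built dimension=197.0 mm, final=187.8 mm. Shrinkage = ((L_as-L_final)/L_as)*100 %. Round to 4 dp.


Shrinkage = ((197.0-187.8)/197.0)*100 = 4.6701 %


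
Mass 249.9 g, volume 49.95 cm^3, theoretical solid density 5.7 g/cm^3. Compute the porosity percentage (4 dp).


rho_part = 249.9 / 49.95 = 5.003003 g/cm^3
Porosity = (1 - 5.003003/5.7)*100 = 12.228 %


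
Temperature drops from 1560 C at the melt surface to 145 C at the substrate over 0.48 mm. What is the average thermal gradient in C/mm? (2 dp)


G = (1560-145)/0.48 = 2947.92 C/mm


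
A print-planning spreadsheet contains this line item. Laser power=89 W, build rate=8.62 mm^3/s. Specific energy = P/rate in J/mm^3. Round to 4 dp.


SE = 89 / 8.62 = 10.3248 J/mm^3


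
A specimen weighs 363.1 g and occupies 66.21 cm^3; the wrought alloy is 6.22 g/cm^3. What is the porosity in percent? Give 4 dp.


rho_part = 363.1 / 66.21 = 5.48406585 g/cm^3
Porosity = (1 - 5.48406585/6.22)*100 = 11.8317 %


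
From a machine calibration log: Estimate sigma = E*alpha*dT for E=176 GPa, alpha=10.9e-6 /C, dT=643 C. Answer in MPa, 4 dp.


sigma = 176*1000 * 10.9e-6 * 643 = 1233.5312 MPa


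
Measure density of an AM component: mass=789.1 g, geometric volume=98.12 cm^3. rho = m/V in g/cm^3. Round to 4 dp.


rho = 789.1 / 98.12 = 8.0422 g/cm^3


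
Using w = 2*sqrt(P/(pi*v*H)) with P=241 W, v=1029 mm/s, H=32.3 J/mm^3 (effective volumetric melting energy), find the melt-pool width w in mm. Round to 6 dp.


w = 2*sqrt(241/(pi*1029*32.3)) = 0.096085 mm


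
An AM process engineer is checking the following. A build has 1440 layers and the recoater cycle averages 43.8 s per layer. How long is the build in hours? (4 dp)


t = 1440 * 43.8 / 3600 = 17.52 hrs


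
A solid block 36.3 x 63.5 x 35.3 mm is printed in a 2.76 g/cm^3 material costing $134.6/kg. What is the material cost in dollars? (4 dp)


V = 36.3 * 63.5 * 35.3 = 81368.265 mm^3 = 81.368265 cm^3
Mass = 81.368265 * 2.76 / 1000 = 0.22457641 kg
Cost = 0.22457641 * 134.6 = 30.228 $


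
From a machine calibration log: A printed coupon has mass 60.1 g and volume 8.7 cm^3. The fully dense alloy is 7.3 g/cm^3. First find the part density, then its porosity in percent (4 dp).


rho_part = 60.1 / 8.7 = 6.90804598 g/cm^3
Porosity = (1 - 6.90804598/7.3)*100 = 5.3692 %


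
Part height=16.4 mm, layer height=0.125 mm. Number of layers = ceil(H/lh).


Layers = ceil(16.4/0.125) = 132


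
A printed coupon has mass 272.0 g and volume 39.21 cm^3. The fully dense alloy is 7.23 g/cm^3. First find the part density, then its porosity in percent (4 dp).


rho_part = 272.0 / 39.21 = 6.93700587 g/cm^3
Porosity = (1 - 6.93700587/7.23)*100 = 4.0525 %


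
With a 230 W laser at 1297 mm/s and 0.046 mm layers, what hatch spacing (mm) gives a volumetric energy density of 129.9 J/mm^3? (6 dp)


h = 230 / (129.9*1297*0.046) = 0.029677 mm


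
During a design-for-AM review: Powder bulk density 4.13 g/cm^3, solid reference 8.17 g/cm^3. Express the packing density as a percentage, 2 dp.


Packing = (4.13/8.17)*100 = 50.55 %


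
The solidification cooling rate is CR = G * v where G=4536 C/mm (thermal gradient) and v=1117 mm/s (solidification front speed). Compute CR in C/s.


CR = 4536 * 1117 = 5066712 C/s


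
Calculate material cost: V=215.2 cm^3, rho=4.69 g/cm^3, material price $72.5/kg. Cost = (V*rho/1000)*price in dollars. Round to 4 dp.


Mass = 215.2*4.69/1000 = 1.009288 kg
Cost = 1.009288 * 72.5 = 73.1734 $


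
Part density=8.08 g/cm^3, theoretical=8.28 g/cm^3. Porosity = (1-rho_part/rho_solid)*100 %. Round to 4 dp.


Porosity = (1-8.08/8.28)*100 = 2.4155 %


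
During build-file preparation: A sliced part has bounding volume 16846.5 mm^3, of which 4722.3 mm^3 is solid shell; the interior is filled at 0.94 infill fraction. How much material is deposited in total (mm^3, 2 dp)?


V_infill = (16846.5 - 4722.3) * 0.94 = 11396.75
V_total = 4722.3 + 11396.75 = 16119.05 mm^3


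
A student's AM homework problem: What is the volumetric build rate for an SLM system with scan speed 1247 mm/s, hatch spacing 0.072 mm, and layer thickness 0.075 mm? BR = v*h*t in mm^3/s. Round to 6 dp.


Rate = 1247 * 0.072 * 0.075 = 6.7338 mm^3/s


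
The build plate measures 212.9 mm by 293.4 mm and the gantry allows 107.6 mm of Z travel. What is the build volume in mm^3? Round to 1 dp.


V = 212.9 * 293.4 * 107.6 = 6721218.9 mm^3


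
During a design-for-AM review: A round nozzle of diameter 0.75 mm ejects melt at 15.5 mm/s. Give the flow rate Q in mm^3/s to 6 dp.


A = pi*(0.75/2)^2 = 0.44178647 mm^2
Q = 0.44178647 * 15.5 = 6.84769 mm^3/s


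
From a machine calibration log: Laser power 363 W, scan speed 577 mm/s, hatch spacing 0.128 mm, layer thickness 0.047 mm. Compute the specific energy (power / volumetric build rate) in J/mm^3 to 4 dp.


Build rate = 577 * 0.128 * 0.047 = 3.471232 mm^3/s
SE = 363 / 3.471232 = 104.5738 J/mm^3


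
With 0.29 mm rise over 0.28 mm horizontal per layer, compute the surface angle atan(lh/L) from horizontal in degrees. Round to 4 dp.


angle = atan(0.29/0.28) = 46.0051 degrees


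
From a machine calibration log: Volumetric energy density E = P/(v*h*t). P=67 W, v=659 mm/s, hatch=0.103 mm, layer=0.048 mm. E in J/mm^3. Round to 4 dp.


E = 67 / (659*0.103*0.048) = 20.5642 J/mm^3


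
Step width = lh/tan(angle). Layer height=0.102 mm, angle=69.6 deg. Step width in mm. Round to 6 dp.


step = 0.102 / tan(69.6) = 0.037933 mm


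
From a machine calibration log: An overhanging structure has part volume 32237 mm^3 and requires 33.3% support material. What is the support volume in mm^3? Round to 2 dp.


V_support = 32237 * 0.333 = 10734.92 mm^3


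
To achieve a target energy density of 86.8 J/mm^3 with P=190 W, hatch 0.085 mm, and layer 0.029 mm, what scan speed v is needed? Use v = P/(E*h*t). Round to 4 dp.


v = 190 / (86.8*0.085*0.029) = 888.0082 mm/s


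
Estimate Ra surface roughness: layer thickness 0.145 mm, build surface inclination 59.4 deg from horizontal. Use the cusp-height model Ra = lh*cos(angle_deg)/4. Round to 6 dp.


Ra = 0.145 * cos(59.4) / 4 = 0.018453 mm


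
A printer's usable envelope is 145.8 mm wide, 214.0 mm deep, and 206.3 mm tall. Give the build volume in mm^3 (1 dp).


V = 145.8 * 214.0 * 206.3 = 6436807.6 mm^3


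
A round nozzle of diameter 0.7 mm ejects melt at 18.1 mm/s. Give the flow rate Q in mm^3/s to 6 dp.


A = pi*(0.7/2)^2 = 0.3848451 mm^2
Q = 0.3848451 * 18.1 = 6.965696 mm^3/s


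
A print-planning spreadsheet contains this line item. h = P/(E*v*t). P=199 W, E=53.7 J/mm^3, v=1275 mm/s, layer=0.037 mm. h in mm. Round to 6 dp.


h = 199 / (53.7*1275*0.037) = 0.078554 mm


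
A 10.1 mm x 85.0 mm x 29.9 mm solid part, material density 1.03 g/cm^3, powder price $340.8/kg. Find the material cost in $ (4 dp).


V = 10.1 * 85.0 * 29.9 = 25669.15 mm^3 = 25.66915 cm^3
Mass = 25.66915 * 1.03 / 1000 = 0.02643922 kg
Cost = 0.02643922 * 340.8 = 9.0105 $


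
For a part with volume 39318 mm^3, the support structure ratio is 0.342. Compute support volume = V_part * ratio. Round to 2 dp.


V_support = 39318 * 0.342 = 13446.76 mm^3


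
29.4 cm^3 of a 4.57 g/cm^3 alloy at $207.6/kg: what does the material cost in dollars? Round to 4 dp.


Mass = 29.4*4.57/1000 = 0.134358 kg
Cost = 0.134358 * 207.6 = 27.8927 $


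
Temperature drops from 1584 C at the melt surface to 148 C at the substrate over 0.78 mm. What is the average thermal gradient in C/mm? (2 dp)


G = (1584-148)/0.78 = 1841.03 C/mm


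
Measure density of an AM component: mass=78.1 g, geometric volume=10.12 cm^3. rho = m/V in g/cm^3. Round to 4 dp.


rho = 78.1 / 10.12 = 7.7174 g/cm^3


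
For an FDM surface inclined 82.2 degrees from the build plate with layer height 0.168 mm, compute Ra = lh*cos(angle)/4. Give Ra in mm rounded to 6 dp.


Ra = 0.168 * cos(82.2) / 4 = 0.0057 mm


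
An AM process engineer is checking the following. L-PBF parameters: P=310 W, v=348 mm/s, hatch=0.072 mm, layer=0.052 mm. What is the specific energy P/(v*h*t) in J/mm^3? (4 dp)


Build rate = 348 * 0.072 * 0.052 = 1.302912 mm^3/s
SE = 310 / 1.302912 = 237.9286 J/mm^3


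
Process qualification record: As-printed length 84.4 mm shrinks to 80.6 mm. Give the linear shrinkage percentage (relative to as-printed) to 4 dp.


Shrinkage = ((84.4-80.6)/84.4)*100 = 4.5024 %


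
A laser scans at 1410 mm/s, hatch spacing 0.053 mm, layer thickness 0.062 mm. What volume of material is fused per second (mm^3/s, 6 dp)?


Rate = 1410 * 0.053 * 0.062 = 4.63326 mm^3/s


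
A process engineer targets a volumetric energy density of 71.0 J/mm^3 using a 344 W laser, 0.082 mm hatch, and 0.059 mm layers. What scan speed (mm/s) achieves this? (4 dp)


v = 344 / (71.0*0.082*0.059) = 1001.4614 mm/s


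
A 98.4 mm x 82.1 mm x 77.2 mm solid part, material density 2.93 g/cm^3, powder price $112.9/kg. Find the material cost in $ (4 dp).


V = 98.4 * 82.1 * 77.2 = 623671.008 mm^3 = 623.671008 cm^3
Mass = 623.671008 * 2.93 / 1000 = 1.82735605 kg
Cost = 1.82735605 * 112.9 = 206.3085 $


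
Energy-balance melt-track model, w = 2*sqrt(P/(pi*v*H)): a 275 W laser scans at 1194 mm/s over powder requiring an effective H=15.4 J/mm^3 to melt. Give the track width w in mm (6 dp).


w = 2*sqrt(275/(pi*1194*15.4)) = 0.137994 mm


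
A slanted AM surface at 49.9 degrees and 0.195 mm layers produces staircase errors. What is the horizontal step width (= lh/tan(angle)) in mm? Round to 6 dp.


step = 0.195 / tan(49.9) = 0.164205 mm


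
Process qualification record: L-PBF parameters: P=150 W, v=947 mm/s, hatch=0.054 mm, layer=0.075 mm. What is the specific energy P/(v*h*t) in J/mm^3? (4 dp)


Build rate = 947 * 0.054 * 0.075 = 3.83535 mm^3/s
SE = 150 / 3.83535 = 39.1099 J/mm^3


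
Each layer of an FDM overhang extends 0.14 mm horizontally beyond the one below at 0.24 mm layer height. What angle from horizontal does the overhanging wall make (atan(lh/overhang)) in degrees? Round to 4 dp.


angle = atan(0.24/0.14) = 59.7436 degrees


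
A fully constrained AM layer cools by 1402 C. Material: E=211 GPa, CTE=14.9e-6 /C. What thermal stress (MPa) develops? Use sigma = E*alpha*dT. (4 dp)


sigma = 211*1000 * 14.9e-6 * 1402 = 4407.7478 MPa


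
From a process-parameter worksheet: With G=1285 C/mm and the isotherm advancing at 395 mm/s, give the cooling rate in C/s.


CR = 1285 * 395 = 507575 C/s


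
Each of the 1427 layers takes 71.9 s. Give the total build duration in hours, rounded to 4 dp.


t = 1427 * 71.9 / 3600 = 28.5004 hrs


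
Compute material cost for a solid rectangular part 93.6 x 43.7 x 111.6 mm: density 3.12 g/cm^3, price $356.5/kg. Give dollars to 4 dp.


V = 93.6 * 43.7 * 111.6 = 456479.712 mm^3 = 456.479712 cm^3
Mass = 456.479712 * 3.12 / 1000 = 1.4242167 kg
Cost = 1.4242167 * 356.5 = 507.7333 $


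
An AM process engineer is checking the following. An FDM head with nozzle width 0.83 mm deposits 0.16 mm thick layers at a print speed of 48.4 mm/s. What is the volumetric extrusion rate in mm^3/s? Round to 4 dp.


Rate = 0.83 * 0.16 * 48.4 = 6.4275 mm^3/s


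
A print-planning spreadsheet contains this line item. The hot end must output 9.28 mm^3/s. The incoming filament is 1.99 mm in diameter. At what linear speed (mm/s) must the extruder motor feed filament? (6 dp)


A = pi*(1.99/2)^2 = 3.110255
v = 9.28 / 3.110255 = 2.983678 mm/s


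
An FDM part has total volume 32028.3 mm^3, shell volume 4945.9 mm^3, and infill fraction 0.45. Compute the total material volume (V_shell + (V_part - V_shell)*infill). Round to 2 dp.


V_infill = (32028.3 - 4945.9) * 0.45 = 12187.08
V_total = 4945.9 + 12187.08 = 17132.98 mm^3


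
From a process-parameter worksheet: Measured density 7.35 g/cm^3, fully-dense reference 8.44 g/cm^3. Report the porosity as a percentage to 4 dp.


Porosity = (1-7.35/8.44)*100 = 12.9147 %


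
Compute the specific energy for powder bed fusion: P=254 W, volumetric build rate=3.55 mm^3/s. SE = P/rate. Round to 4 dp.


SE = 254 / 3.55 = 71.5493 J/mm^3


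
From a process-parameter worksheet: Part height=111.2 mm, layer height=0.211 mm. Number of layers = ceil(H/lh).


Layers = ceil(111.2/0.211) = 528


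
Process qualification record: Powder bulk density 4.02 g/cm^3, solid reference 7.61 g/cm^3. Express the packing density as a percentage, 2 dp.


Packing = (4.02/7.61)*100 = 52.83 %


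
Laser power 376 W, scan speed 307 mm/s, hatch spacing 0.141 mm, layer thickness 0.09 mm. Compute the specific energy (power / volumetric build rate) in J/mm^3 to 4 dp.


Build rate = 307 * 0.141 * 0.09 = 3.89583 mm^3/s
SE = 376 / 3.89583 = 96.5135 J/mm^3


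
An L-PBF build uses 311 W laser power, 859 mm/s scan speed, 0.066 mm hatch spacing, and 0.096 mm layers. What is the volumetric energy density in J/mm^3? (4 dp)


E = 311 / (859*0.066*0.096) = 57.1416 J/mm^3


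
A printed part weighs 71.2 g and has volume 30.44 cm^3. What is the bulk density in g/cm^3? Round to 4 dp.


rho = 71.2 / 30.44 = 2.339 g/cm^3


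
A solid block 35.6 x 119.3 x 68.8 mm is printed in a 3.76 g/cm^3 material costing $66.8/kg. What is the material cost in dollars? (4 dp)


V = 35.6 * 119.3 * 68.8 = 292199.104 mm^3 = 292.199104 cm^3
Mass = 292.199104 * 3.76 / 1000 = 1.09866863 kg
Cost = 1.09866863 * 66.8 = 73.3911 $


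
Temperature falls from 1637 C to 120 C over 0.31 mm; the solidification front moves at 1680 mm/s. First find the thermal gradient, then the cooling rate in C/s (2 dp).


G = (1637-120)/0.31 = 4893.5483871 C/mm
CR = 4893.5483871 * 1680 = 8221161.29 C/s


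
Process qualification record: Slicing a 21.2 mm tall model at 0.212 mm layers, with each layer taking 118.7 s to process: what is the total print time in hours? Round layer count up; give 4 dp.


Layers = ceil(21.2/0.212) = 100
t = 100 * 118.7 / 3600 = 3.2972 hrs


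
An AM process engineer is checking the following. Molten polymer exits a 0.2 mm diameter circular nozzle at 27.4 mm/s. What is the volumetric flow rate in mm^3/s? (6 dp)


A = pi*(0.2/2)^2 = 0.03141593 mm^2
Q = 0.03141593 * 27.4 = 0.860796 mm^3/s


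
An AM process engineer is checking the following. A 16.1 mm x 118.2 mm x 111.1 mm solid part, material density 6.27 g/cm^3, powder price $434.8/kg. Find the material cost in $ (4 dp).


V = 16.1 * 118.2 * 111.1 = 211425.522 mm^3 = 211.425522 cm^3
Mass = 211.425522 * 6.27 / 1000 = 1.32563802 kg
Cost = 1.32563802 * 434.8 = 576.3874 $


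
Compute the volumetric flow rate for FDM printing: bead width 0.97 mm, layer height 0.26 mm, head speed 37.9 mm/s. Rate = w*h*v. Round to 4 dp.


Rate = 0.97 * 0.26 * 37.9 = 9.5584 mm^3/s


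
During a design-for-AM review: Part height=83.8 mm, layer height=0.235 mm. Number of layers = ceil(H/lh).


Layers = ceil(83.8/0.235) = 357


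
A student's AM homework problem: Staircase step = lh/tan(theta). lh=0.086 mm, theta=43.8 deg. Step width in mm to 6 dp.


step = 0.086 / tan(43.8) = 0.08968 mm


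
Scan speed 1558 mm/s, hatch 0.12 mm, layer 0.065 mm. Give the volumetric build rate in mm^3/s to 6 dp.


Rate = 1558 * 0.12 * 0.065 = 12.1524 mm^3/s


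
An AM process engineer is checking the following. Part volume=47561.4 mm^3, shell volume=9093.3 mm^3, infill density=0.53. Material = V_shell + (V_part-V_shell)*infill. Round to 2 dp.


V_infill = (47561.4 - 9093.3) * 0.53 = 20388.09
V_total = 9093.3 + 20388.09 = 29481.39 mm^3


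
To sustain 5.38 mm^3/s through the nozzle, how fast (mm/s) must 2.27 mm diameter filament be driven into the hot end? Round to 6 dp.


A = pi*(2.27/2)^2 = 4.047078
v = 5.38 / 4.047078 = 1.329354 mm/s


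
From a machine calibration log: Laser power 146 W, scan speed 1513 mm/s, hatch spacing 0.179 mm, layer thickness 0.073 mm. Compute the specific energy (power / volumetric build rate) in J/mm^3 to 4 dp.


Build rate = 1513 * 0.179 * 0.073 = 19.770371 mm^3/s
SE = 146 / 19.770371 = 7.3848 J/mm^3


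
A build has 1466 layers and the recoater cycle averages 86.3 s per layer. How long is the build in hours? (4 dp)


t = 1466 * 86.3 / 3600 = 35.1433 hrs


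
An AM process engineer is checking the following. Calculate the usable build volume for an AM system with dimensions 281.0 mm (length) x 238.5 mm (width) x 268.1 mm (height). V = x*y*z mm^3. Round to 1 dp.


V = 281.0 * 238.5 * 268.1 = 17967659.9 mm^3


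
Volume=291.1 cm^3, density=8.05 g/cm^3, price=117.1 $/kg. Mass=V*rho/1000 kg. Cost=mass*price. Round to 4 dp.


Mass = 291.1*8.05/1000 = 2.343355 kg
Cost = 2.343355 * 117.1 = 274.4069 $


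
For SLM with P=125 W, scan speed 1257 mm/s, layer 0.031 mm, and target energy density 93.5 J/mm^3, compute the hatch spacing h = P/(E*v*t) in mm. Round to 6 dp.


h = 125 / (93.5*1257*0.031) = 0.034308 mm


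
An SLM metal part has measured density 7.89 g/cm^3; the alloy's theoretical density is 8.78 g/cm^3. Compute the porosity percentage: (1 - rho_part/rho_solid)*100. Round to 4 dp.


Porosity = (1-7.89/8.78)*100 = 10.1367 %


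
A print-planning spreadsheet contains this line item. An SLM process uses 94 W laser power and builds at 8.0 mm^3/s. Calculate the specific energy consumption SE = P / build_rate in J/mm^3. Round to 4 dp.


SE = 94 / 8.0 = 11.75 J/mm^3


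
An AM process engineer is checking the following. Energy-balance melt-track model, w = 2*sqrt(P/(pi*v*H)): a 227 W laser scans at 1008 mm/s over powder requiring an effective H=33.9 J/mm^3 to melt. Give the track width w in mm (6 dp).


w = 2*sqrt(227/(pi*1008*33.9)) = 0.091968 mm


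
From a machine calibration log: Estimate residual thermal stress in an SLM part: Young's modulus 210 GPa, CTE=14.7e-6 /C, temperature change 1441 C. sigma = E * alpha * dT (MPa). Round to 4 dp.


sigma = 210*1000 * 14.7e-6 * 1441 = 4448.367 MPa


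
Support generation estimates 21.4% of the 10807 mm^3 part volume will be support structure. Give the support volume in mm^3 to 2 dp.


V_support = 10807 * 0.214 = 2312.7 mm^3


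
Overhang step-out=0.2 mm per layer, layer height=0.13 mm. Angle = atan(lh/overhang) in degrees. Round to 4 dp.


angle = atan(0.13/0.2) = 33.0239 degrees


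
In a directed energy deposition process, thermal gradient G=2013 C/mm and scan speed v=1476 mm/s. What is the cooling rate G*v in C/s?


CR = 2013 * 1476 = 2971188 C/s


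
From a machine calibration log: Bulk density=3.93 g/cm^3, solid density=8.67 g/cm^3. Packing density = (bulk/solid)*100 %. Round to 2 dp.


Packing = (3.93/8.67)*100 = 45.33 %


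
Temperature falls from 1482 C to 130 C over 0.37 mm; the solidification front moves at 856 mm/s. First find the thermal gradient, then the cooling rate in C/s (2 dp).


G = (1482-130)/0.37 = 3654.05405405 C/mm
CR = 3654.05405405 * 856 = 3127870.27 C/s


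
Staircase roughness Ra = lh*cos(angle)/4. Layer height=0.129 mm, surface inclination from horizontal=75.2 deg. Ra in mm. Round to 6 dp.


Ra = 0.129 * cos(75.2) / 4 = 0.008238 mm


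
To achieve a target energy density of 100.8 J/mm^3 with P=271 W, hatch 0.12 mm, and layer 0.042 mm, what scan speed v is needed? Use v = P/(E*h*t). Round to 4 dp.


v = 271 / (100.8*0.12*0.042) = 533.431 mm/s


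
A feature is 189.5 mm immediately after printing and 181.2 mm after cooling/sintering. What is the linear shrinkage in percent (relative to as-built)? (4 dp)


Shrinkage = ((189.5-181.2)/189.5)*100 = 4.3799 %


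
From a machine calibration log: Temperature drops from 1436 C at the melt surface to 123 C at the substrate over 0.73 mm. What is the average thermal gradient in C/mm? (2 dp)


G = (1436-123)/0.73 = 1798.63 C/mm


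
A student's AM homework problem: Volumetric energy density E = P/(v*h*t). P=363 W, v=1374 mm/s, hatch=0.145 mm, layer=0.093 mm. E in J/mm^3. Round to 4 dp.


E = 363 / (1374*0.145*0.093) = 19.5916 J/mm^3


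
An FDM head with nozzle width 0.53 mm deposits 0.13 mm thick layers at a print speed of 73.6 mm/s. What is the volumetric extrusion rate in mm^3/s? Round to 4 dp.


Rate = 0.53 * 0.13 * 73.6 = 5.071 mm^3/s


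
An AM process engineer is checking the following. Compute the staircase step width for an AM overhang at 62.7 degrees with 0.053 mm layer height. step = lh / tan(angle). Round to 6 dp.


step = 0.053 / tan(62.7) = 0.027355 mm


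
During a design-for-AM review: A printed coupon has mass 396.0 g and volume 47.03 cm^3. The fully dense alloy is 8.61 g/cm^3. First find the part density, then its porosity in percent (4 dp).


rho_part = 396.0 / 47.03 = 8.42015735 g/cm^3
Porosity = (1 - 8.42015735/8.61)*100 = 2.2049 %


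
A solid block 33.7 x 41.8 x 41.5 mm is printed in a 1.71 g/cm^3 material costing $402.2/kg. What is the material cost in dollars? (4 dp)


V = 33.7 * 41.8 * 41.5 = 58459.39 mm^3 = 58.45939 cm^3
Mass = 58.45939 * 1.71 / 1000 = 0.09996556 kg
Cost = 0.09996556 * 402.2 = 40.2061 $


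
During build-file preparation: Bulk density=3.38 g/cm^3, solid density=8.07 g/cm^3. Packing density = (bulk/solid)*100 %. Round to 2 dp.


Packing = (3.38/8.07)*100 = 41.88 %


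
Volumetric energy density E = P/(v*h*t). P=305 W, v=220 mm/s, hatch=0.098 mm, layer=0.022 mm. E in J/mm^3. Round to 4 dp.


E = 305 / (220*0.098*0.022) = 643.0258 J/mm^3


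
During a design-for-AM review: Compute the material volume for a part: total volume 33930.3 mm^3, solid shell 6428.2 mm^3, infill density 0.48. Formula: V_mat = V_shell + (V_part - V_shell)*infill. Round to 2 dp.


V_infill = (33930.3 - 6428.2) * 0.48 = 13201.01
V_total = 6428.2 + 13201.01 = 19629.21 mm^3


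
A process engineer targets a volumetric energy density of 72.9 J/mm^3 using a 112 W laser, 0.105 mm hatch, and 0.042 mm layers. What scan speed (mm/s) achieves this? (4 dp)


v = 112 / (72.9*0.105*0.042) = 348.3789 mm/s


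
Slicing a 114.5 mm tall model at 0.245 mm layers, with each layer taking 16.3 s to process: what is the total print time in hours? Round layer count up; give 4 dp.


Layers = ceil(114.5/0.245) = 468
t = 468 * 16.3 / 3600 = 2.119 hrs


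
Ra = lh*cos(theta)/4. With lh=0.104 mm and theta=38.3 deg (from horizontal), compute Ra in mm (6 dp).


Ra = 0.104 * cos(38.3) / 4 = 0.020404 mm


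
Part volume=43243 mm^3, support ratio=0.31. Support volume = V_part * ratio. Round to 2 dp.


V_support = 43243 * 0.31 = 13405.33 mm^3


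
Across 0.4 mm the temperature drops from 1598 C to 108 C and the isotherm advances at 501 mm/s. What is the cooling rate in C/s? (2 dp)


G = (1598-108)/0.4 = 3725.0 C/mm
CR = 3725.0 * 501 = 1866225.0 C/s


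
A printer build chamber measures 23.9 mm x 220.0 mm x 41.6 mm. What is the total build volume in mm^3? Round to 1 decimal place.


V = 23.9 * 220.0 * 41.6 = 218732.8 mm^3


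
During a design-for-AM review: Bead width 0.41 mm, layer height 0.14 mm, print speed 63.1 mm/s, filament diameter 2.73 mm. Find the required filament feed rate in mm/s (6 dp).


Q = 0.41 * 0.14 * 63.1 = 3.62194 mm^3/s
A_fil = pi*(2.73/2)^2 = 5.85349397 mm^2
v_feed = 3.62194 / 5.85349397 = 0.618765 mm/s


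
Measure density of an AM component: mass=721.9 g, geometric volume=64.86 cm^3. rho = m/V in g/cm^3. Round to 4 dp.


rho = 721.9 / 64.86 = 11.1301 g/cm^3


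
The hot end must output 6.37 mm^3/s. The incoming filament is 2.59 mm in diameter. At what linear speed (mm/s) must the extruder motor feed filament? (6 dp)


A = pi*(2.59/2)^2 = 5.268529
v = 6.37 / 5.268529 = 1.209066 mm/s


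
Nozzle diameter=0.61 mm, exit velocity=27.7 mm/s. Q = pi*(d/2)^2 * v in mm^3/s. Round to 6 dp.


A = pi*(0.61/2)^2 = 0.29224666 mm^2
Q = 0.29224666 * 27.7 = 8.095232 mm^3/s


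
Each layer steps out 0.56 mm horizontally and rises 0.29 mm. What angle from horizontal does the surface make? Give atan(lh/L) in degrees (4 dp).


angle = atan(0.29/0.56) = 27.3777 degrees


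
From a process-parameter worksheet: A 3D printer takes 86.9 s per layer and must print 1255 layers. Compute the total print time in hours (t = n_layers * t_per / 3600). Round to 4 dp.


t = 1255 * 86.9 / 3600 = 30.2943 hrs


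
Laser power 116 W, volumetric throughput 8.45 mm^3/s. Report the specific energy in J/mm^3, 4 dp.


SE = 116 / 8.45 = 13.7278 J/mm^3


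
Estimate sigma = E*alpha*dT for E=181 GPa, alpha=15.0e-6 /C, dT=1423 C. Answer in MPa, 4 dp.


sigma = 181*1000 * 15.0e-6 * 1423 = 3863.445 MPa


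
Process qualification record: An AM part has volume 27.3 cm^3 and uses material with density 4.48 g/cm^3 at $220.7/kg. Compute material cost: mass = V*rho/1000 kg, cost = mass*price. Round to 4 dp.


Mass = 27.3*4.48/1000 = 0.122304 kg
Cost = 0.122304 * 220.7 = 26.9925 $


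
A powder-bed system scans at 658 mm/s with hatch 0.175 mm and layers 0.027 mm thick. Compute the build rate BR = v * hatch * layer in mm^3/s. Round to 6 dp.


Rate = 658 * 0.175 * 0.027 = 3.10905 mm^3/s


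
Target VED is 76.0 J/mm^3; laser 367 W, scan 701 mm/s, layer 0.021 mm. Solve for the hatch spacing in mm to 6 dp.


h = 367 / (76.0*701*0.021) = 0.328031 mm


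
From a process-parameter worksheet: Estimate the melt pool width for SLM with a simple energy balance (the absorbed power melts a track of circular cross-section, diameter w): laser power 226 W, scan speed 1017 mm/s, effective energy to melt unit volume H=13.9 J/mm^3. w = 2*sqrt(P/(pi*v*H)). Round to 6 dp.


w = 2*sqrt(226/(pi*1017*13.9)) = 0.142673 mm


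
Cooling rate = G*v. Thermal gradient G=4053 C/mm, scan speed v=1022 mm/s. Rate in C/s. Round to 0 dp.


CR = 4053 * 1022 = 4142166 C/s


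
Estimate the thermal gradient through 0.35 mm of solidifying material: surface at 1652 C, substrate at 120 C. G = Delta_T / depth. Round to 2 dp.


G = (1652-120)/0.35 = 4377.14 C/mm


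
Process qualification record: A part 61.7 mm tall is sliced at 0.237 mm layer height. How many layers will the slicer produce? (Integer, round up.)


Layers = ceil(61.7/0.237) = 261


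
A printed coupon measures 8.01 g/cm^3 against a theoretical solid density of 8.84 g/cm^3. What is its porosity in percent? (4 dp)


Porosity = (1-8.01/8.84)*100 = 9.3891 %


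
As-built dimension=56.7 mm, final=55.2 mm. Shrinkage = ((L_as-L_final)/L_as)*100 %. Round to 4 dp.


Shrinkage = ((56.7-55.2)/56.7)*100 = 2.6455 %


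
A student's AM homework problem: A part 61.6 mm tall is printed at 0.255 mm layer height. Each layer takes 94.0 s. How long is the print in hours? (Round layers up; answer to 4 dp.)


Layers = ceil(61.6/0.255) = 242
t = 242 * 94.0 / 3600 = 6.3189 hrs


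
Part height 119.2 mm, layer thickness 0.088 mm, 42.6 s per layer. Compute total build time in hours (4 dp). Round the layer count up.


Layers = ceil(119.2/0.088) = 1355
t = 1355 * 42.6 / 3600 = 16.0342 hrs


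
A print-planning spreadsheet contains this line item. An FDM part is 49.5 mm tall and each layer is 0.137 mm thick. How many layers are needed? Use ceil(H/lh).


Layers = ceil(49.5/0.137) = 362


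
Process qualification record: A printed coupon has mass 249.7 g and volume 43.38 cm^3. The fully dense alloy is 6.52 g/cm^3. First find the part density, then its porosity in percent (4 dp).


rho_part = 249.7 / 43.38 = 5.75610881 g/cm^3
Porosity = (1 - 5.75610881/6.52)*100 = 11.7161 %


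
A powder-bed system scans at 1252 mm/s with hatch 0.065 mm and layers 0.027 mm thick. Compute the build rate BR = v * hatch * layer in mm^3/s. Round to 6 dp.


Rate = 1252 * 0.065 * 0.027 = 2.19726 mm^3/s


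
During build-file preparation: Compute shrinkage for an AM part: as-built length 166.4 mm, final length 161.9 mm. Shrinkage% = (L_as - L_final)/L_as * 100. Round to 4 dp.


Shrinkage = ((166.4-161.9)/166.4)*100 = 2.7043 %


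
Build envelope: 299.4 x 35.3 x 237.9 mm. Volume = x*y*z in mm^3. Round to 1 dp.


V = 299.4 * 35.3 * 237.9 = 2514322.3 mm^3


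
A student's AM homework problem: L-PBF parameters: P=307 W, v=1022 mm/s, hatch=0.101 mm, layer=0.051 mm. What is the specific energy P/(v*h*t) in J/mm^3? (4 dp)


Build rate = 1022 * 0.101 * 0.051 = 5.264322 mm^3/s
SE = 307 / 5.264322 = 58.3171 J/mm^3


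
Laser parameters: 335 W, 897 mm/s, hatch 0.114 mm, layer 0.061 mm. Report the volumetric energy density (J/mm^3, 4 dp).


E = 335 / (897*0.114*0.061) = 53.7054 J/mm^3


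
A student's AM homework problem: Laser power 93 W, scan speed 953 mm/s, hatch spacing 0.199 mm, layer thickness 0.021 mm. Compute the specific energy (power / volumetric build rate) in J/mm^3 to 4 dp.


Build rate = 953 * 0.199 * 0.021 = 3.982587 mm^3/s
SE = 93 / 3.982587 = 23.3517 J/mm^3


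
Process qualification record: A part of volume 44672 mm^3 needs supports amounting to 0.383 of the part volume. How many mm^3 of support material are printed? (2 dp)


V_support = 44672 * 0.383 = 17109.38 mm^3


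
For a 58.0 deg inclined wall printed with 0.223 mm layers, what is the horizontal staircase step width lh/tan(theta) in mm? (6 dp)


step = 0.223 / tan(58.0) = 0.139346 mm


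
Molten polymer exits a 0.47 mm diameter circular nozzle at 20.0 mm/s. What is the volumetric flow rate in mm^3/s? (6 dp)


A = pi*(0.47/2)^2 = 0.17349445 mm^2
Q = 0.17349445 * 20.0 = 3.469889 mm^3/s


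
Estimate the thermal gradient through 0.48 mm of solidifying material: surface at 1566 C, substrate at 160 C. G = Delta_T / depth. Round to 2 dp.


G = (1566-160)/0.48 = 2929.17 C/mm


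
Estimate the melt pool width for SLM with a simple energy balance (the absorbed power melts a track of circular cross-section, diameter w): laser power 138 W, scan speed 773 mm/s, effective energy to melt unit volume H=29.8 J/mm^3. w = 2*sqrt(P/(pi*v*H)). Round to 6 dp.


w = 2*sqrt(138/(pi*773*29.8)) = 0.087337 mm


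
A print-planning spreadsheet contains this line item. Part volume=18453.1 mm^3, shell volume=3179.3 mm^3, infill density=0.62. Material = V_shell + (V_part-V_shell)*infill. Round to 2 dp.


V_infill = (18453.1 - 3179.3) * 0.62 = 9469.76
V_total = 3179.3 + 9469.76 = 12649.06 mm^3


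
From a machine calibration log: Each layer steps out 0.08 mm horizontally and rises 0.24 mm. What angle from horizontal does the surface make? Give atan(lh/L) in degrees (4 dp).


angle = atan(0.24/0.08) = 71.5651 degrees


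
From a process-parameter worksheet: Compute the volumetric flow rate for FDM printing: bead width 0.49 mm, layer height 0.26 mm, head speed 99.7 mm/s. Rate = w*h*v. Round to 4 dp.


Rate = 0.49 * 0.26 * 99.7 = 12.7018 mm^3/s


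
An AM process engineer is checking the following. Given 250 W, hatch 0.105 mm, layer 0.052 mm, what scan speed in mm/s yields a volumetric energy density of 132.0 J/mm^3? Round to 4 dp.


v = 250 / (132.0*0.105*0.052) = 346.8753 mm/s


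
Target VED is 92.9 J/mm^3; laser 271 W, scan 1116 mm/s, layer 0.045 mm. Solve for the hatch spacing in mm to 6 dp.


h = 271 / (92.9*1116*0.045) = 0.058087 mm


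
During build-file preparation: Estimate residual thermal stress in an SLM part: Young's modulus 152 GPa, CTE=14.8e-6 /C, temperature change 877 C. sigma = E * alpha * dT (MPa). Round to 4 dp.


sigma = 152*1000 * 14.8e-6 * 877 = 1972.8992 MPa


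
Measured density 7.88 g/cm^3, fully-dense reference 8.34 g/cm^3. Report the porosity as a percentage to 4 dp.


Porosity = (1-7.88/8.34)*100 = 5.5156 %


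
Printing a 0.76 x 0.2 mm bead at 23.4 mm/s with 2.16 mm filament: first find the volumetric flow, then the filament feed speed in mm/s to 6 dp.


Q = 0.76 * 0.2 * 23.4 = 3.5568 mm^3/s
A_fil = pi*(2.16/2)^2 = 3.66435367 mm^2
v_feed = 3.5568 / 3.66435367 = 0.970649 mm/s


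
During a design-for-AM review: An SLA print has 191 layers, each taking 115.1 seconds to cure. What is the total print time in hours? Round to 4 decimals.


t = 191 * 115.1 / 3600 = 6.1067 hrs


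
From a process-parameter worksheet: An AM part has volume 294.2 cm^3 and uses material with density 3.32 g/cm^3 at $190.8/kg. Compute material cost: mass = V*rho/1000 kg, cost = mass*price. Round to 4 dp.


Mass = 294.2*3.32/1000 = 0.976744 kg
Cost = 0.976744 * 190.8 = 186.3628 $


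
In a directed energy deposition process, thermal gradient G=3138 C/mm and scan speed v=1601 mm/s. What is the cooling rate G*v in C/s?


CR = 3138 * 1601 = 5023938 C/s


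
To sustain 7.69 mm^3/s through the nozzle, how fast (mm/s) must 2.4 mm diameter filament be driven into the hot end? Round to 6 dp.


A = pi*(2.4/2)^2 = 4.523893
v = 7.69 / 4.523893 = 1.699863 mm/s


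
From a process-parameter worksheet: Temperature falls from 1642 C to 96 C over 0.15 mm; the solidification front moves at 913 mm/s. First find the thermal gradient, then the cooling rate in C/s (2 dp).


G = (1642-96)/0.15 = 10306.66666667 C/mm
CR = 10306.66666667 * 913 = 9409986.67 C/s


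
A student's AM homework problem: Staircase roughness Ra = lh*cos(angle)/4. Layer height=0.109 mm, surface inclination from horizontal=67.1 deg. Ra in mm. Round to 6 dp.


Ra = 0.109 * cos(67.1) / 4 = 0.010604 mm


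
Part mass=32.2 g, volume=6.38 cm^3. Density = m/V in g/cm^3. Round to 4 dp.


rho = 32.2 / 6.38 = 5.047 g/cm^3


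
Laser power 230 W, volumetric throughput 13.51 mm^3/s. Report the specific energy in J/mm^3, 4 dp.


SE = 230 / 13.51 = 17.0244 J/mm^3


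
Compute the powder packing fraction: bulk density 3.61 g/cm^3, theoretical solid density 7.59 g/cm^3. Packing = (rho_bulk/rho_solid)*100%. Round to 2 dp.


Packing = (3.61/7.59)*100 = 47.56 %


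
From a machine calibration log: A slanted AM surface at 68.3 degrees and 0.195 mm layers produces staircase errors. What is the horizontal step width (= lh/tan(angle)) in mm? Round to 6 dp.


step = 0.195 / tan(68.3) = 0.0776 mm


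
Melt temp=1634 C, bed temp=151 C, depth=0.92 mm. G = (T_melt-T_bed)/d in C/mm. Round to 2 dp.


G = (1634-151)/0.92 = 1611.96 C/mm


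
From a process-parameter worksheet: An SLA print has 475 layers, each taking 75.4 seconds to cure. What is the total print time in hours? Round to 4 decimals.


t = 475 * 75.4 / 3600 = 9.9486 hrs


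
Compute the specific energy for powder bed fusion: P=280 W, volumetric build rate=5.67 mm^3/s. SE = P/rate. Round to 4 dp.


SE = 280 / 5.67 = 49.3827 J/mm^3


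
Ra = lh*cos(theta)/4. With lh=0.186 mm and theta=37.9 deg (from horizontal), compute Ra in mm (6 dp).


Ra = 0.186 * cos(37.9) / 4 = 0.036692 mm


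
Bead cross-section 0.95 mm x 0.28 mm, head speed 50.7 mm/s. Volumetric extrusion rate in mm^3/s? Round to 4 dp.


Rate = 0.95 * 0.28 * 50.7 = 13.4862 mm^3/s


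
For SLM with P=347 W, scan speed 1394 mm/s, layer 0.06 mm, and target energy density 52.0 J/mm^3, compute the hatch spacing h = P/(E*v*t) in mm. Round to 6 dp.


h = 347 / (52.0*1394*0.06) = 0.079783 mm


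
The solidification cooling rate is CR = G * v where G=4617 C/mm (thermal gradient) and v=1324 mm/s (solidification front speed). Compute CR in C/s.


CR = 4617 * 1324 = 6112908 C/s


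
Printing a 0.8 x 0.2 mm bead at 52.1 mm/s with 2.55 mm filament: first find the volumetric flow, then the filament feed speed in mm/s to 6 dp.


Q = 0.8 * 0.2 * 52.1 = 8.336 mm^3/s
A_fil = pi*(2.55/2)^2 = 5.10705156 mm^2
v_feed = 8.336 / 5.10705156 = 1.632253 mm/s


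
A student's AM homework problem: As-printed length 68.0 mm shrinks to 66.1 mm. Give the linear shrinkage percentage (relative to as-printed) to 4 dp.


Shrinkage = ((68.0-66.1)/68.0)*100 = 2.7941 %


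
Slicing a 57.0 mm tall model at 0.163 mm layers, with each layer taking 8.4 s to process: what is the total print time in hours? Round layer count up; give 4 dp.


Layers = ceil(57.0/0.163) = 350
t = 350 * 8.4 / 3600 = 0.8167 hrs


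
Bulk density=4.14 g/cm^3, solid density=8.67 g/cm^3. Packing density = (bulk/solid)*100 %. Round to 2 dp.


Packing = (4.14/8.67)*100 = 47.75 %


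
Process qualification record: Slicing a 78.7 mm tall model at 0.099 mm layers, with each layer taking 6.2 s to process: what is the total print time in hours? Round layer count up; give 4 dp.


Layers = ceil(78.7/0.099) = 795
t = 795 * 6.2 / 3600 = 1.3692 hrs


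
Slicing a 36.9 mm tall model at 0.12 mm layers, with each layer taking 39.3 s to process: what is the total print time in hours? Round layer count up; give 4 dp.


Layers = ceil(36.9/0.12) = 308
t = 308 * 39.3 / 3600 = 3.3623 hrs


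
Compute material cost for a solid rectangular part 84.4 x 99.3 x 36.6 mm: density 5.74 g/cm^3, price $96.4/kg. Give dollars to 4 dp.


V = 84.4 * 99.3 * 36.6 = 306741.672 mm^3 = 306.741672 cm^3
Mass = 306.741672 * 5.74 / 1000 = 1.7606972 kg
Cost = 1.7606972 * 96.4 = 169.7312 $


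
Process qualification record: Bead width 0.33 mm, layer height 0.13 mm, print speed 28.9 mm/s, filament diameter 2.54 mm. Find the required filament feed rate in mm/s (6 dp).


Q = 0.33 * 0.13 * 28.9 = 1.23981 mm^3/s
A_fil = pi*(2.54/2)^2 = 5.06707479 mm^2
v_feed = 1.23981 / 5.06707479 = 0.24468 mm/s


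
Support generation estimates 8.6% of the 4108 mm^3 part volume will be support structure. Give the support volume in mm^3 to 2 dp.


V_support = 4108 * 0.086 = 353.29 mm^3


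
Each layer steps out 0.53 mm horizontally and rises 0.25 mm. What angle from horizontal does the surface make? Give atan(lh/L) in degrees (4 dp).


angle = atan(0.25/0.53) = 25.2532 degrees


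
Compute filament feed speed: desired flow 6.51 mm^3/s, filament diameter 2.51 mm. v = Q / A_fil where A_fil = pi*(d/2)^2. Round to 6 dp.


A = pi*(2.51/2)^2 = 4.948087
v = 6.51 / 4.948087 = 1.31566 mm/s


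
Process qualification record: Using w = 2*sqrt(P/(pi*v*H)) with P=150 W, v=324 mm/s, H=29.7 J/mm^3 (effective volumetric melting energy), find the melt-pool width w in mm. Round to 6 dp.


w = 2*sqrt(150/(pi*324*29.7)) = 0.14088 mm


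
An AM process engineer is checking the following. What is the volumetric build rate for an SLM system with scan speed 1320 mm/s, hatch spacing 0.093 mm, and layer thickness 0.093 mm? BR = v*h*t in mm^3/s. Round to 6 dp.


Rate = 1320 * 0.093 * 0.093 = 11.41668 mm^3/s


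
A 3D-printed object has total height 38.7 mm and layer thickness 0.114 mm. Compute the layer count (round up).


Layers = ceil(38.7/0.114) = 340


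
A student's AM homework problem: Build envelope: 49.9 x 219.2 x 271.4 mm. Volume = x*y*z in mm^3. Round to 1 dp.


V = 49.9 * 219.2 * 271.4 = 2968594.9 mm^3


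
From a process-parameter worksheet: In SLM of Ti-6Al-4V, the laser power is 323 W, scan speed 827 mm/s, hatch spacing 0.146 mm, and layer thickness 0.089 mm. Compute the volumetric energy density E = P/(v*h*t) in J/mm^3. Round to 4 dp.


E = 323 / (827*0.146*0.089) = 30.0576 J/mm^3
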